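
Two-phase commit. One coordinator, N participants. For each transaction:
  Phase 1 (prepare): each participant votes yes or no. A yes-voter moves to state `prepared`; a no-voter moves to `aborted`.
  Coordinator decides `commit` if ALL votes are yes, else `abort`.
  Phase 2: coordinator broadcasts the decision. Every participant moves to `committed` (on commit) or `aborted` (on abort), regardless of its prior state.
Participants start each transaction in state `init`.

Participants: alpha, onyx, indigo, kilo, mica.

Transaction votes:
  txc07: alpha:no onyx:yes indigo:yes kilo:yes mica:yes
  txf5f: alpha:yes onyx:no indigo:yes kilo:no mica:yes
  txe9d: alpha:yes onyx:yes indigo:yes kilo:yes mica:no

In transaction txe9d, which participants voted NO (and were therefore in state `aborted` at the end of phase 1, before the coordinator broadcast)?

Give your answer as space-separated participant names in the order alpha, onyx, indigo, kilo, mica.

Answer: mica

Derivation:
Txn txe9d phase 1: alpha yes -> prepared; onyx yes -> prepared; indigo yes -> prepared; kilo yes -> prepared; mica no -> aborted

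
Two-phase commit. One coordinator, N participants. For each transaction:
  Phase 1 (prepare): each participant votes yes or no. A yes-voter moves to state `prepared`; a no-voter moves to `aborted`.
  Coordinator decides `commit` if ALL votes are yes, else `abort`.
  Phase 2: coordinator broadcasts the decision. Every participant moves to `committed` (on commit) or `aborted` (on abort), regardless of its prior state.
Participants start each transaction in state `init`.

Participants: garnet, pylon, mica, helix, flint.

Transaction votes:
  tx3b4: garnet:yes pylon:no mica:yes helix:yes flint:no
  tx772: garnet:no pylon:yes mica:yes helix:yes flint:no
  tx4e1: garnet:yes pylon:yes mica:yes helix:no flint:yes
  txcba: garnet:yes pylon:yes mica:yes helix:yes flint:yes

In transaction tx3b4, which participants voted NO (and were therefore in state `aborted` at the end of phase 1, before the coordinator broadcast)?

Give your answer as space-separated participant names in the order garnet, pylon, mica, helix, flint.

Answer: pylon flint

Derivation:
Txn tx3b4 phase 1: garnet yes -> prepared; pylon no -> aborted; mica yes -> prepared; helix yes -> prepared; flint no -> aborted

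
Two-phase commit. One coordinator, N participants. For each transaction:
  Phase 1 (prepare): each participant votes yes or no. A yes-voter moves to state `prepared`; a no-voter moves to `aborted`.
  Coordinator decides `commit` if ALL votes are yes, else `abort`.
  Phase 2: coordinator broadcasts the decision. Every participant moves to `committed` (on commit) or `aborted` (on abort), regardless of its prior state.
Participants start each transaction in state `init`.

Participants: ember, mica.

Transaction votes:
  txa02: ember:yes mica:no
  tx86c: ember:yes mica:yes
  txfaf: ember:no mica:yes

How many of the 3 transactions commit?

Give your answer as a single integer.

Answer: 1

Derivation:
txa02: no from mica -> abort (commits=0)
tx86c: all yes -> commit (commits=1)
txfaf: no from ember -> abort (commits=1)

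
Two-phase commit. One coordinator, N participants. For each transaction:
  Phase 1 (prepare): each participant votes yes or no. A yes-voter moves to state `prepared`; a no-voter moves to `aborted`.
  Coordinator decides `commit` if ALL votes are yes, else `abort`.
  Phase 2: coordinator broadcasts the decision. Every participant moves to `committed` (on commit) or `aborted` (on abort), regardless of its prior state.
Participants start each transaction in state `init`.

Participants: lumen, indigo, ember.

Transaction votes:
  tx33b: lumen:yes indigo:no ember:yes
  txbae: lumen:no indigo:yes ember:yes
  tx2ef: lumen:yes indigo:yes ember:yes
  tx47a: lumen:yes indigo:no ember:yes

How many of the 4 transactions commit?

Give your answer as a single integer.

Answer: 1

Derivation:
tx33b: no from indigo -> abort (commits=0)
txbae: no from lumen -> abort (commits=0)
tx2ef: all yes -> commit (commits=1)
tx47a: no from indigo -> abort (commits=1)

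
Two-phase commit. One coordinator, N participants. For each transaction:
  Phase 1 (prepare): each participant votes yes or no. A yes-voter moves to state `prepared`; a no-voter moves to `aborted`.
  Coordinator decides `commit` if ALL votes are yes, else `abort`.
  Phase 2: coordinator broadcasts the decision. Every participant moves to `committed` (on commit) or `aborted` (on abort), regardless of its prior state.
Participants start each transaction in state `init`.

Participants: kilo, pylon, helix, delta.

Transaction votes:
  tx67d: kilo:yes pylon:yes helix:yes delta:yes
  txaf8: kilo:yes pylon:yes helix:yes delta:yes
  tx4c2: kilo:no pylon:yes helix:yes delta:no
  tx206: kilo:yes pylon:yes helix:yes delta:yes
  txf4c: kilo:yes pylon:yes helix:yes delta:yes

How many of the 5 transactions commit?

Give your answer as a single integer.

Answer: 4

Derivation:
tx67d: all yes -> commit (commits=1)
txaf8: all yes -> commit (commits=2)
tx4c2: no from kilo, delta -> abort (commits=2)
tx206: all yes -> commit (commits=3)
txf4c: all yes -> commit (commits=4)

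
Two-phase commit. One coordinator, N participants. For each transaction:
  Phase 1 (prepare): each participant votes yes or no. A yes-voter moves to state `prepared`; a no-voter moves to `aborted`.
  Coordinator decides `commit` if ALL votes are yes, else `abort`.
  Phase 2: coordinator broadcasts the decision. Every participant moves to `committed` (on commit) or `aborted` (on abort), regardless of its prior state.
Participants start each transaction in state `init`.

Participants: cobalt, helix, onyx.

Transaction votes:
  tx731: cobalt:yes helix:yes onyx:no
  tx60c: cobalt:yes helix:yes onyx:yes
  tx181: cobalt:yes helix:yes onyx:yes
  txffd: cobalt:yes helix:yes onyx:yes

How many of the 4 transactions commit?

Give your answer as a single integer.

tx731: no from onyx -> abort (commits=0)
tx60c: all yes -> commit (commits=1)
tx181: all yes -> commit (commits=2)
txffd: all yes -> commit (commits=3)

Answer: 3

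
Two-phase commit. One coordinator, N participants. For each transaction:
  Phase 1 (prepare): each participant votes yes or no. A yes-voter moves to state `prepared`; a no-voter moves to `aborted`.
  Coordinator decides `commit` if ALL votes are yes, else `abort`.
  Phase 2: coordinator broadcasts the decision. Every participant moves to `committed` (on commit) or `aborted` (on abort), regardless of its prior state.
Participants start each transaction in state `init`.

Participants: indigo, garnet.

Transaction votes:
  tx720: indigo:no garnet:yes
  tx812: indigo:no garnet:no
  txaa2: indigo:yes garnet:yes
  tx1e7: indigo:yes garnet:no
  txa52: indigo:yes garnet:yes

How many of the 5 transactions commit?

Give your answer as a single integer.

tx720: no from indigo -> abort (commits=0)
tx812: no from indigo, garnet -> abort (commits=0)
txaa2: all yes -> commit (commits=1)
tx1e7: no from garnet -> abort (commits=1)
txa52: all yes -> commit (commits=2)

Answer: 2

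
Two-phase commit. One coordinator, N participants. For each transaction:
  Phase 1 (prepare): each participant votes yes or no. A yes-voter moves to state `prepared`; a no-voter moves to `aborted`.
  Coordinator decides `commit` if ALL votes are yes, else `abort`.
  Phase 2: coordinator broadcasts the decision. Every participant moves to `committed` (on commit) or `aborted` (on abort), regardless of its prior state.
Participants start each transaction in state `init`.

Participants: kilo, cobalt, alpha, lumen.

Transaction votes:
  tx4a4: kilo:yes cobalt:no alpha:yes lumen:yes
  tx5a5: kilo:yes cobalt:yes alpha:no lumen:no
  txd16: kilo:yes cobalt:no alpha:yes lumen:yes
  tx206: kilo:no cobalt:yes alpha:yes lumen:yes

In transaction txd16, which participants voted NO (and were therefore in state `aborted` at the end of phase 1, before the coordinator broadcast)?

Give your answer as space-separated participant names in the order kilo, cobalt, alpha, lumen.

Txn txd16 phase 1: kilo yes -> prepared; cobalt no -> aborted; alpha yes -> prepared; lumen yes -> prepared

Answer: cobalt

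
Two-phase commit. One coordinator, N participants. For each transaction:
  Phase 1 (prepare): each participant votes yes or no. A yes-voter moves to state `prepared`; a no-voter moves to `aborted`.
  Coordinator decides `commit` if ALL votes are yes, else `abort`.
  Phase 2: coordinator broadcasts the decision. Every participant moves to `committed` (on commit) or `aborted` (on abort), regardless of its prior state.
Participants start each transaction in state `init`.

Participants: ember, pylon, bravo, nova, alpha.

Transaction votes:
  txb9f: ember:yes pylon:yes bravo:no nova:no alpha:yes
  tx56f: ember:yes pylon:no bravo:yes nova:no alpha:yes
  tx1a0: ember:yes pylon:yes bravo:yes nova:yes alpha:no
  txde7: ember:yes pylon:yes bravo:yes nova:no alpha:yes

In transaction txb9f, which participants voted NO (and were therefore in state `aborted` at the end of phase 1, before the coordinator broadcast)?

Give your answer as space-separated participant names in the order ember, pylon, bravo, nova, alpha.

Txn txb9f phase 1: ember yes -> prepared; pylon yes -> prepared; bravo no -> aborted; nova no -> aborted; alpha yes -> prepared

Answer: bravo nova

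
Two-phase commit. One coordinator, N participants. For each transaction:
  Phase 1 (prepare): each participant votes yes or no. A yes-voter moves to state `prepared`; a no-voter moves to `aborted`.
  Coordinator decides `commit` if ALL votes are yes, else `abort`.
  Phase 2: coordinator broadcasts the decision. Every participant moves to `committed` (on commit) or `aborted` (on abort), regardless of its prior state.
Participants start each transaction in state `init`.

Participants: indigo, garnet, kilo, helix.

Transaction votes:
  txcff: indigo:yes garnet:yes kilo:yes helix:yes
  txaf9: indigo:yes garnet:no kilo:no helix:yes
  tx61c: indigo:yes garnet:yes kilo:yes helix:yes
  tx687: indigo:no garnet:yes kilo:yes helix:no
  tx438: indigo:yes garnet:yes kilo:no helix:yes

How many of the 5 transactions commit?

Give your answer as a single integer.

Answer: 2

Derivation:
txcff: all yes -> commit (commits=1)
txaf9: no from garnet, kilo -> abort (commits=1)
tx61c: all yes -> commit (commits=2)
tx687: no from indigo, helix -> abort (commits=2)
tx438: no from kilo -> abort (commits=2)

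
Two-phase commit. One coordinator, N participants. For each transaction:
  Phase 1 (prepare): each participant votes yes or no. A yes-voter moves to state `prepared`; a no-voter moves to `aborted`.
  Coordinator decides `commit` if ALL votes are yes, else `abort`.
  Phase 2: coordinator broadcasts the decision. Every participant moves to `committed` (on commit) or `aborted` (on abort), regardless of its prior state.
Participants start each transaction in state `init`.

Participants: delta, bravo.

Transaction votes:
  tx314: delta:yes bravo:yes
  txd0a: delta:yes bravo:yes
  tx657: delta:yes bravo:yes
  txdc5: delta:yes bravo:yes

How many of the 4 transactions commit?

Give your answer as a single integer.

tx314: all yes -> commit (commits=1)
txd0a: all yes -> commit (commits=2)
tx657: all yes -> commit (commits=3)
txdc5: all yes -> commit (commits=4)

Answer: 4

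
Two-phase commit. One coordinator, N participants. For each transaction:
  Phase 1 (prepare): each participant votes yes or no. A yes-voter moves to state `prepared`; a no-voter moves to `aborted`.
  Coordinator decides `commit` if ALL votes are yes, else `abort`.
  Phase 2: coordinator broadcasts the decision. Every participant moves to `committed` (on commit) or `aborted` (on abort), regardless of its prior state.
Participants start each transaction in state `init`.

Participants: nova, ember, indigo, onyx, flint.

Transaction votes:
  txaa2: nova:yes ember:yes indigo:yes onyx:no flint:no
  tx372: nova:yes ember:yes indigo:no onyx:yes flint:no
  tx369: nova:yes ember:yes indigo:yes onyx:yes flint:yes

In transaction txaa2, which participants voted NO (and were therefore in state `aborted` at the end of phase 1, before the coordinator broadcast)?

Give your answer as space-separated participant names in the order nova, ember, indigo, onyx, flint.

Answer: onyx flint

Derivation:
Txn txaa2 phase 1: nova yes -> prepared; ember yes -> prepared; indigo yes -> prepared; onyx no -> aborted; flint no -> aborted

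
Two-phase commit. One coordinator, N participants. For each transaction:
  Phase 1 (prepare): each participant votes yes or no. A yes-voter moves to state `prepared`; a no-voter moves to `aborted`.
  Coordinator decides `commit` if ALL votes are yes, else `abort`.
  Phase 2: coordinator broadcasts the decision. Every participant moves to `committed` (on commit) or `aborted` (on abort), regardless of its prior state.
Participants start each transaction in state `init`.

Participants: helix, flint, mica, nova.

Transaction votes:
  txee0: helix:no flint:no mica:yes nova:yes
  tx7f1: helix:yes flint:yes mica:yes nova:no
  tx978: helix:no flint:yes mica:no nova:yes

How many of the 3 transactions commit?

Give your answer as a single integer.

txee0: no from helix, flint -> abort (commits=0)
tx7f1: no from nova -> abort (commits=0)
tx978: no from helix, mica -> abort (commits=0)

Answer: 0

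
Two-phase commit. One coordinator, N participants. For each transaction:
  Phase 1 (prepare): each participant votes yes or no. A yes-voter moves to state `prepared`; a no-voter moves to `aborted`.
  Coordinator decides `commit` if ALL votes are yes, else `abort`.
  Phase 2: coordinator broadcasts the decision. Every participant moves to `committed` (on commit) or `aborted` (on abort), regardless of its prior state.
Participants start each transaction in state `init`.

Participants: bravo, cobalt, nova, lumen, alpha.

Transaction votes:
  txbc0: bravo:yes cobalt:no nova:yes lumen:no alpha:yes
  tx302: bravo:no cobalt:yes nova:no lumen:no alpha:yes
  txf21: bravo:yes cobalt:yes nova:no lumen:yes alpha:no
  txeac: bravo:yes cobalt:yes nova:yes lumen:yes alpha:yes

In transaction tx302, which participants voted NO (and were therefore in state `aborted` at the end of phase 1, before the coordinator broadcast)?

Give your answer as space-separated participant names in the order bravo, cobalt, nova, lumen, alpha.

Answer: bravo nova lumen

Derivation:
Txn tx302 phase 1: bravo no -> aborted; cobalt yes -> prepared; nova no -> aborted; lumen no -> aborted; alpha yes -> prepared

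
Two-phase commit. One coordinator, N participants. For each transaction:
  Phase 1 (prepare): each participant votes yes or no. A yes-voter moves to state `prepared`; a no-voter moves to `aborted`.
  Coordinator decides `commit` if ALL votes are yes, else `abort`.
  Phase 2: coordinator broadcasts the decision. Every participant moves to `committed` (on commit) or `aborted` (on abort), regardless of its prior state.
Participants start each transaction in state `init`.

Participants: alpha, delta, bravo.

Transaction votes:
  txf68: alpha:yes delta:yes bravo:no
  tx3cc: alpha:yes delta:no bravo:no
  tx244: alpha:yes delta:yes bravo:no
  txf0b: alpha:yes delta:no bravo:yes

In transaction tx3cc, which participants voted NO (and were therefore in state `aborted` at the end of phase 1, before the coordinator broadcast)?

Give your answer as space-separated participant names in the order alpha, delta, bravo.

Answer: delta bravo

Derivation:
Txn tx3cc phase 1: alpha yes -> prepared; delta no -> aborted; bravo no -> aborted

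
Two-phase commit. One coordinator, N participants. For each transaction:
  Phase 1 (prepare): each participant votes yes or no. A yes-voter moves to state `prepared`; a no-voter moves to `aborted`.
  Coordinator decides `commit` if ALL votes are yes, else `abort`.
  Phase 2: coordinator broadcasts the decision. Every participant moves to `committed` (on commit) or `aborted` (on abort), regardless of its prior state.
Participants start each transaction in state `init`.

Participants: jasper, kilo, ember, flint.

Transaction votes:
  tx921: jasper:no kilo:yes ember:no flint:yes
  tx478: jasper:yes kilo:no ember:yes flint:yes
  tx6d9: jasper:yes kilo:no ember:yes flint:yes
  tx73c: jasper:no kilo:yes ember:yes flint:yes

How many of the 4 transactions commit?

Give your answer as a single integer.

Answer: 0

Derivation:
tx921: no from jasper, ember -> abort (commits=0)
tx478: no from kilo -> abort (commits=0)
tx6d9: no from kilo -> abort (commits=0)
tx73c: no from jasper -> abort (commits=0)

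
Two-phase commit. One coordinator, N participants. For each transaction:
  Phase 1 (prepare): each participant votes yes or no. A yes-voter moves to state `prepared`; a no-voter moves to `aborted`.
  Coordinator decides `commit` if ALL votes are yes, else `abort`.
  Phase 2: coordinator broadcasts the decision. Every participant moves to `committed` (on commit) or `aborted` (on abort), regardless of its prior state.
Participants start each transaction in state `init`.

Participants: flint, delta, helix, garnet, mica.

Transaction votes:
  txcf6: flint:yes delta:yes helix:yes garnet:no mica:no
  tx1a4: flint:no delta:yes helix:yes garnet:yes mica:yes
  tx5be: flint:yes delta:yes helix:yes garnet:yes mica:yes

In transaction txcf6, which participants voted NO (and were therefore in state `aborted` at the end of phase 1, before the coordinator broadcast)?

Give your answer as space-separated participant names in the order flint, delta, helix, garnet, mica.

Answer: garnet mica

Derivation:
Txn txcf6 phase 1: flint yes -> prepared; delta yes -> prepared; helix yes -> prepared; garnet no -> aborted; mica no -> aborted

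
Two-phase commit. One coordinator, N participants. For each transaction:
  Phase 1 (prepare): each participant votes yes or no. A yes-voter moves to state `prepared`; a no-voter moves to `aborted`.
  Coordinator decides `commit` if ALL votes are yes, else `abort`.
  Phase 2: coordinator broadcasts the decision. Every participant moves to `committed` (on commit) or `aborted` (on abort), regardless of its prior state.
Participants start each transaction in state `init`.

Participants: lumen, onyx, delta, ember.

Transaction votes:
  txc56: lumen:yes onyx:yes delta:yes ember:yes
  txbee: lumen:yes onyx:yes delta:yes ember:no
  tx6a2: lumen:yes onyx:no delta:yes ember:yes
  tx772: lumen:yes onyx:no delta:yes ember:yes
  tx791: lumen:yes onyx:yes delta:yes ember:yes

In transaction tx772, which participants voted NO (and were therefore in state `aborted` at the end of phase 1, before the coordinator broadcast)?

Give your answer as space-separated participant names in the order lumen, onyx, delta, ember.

Txn tx772 phase 1: lumen yes -> prepared; onyx no -> aborted; delta yes -> prepared; ember yes -> prepared

Answer: onyx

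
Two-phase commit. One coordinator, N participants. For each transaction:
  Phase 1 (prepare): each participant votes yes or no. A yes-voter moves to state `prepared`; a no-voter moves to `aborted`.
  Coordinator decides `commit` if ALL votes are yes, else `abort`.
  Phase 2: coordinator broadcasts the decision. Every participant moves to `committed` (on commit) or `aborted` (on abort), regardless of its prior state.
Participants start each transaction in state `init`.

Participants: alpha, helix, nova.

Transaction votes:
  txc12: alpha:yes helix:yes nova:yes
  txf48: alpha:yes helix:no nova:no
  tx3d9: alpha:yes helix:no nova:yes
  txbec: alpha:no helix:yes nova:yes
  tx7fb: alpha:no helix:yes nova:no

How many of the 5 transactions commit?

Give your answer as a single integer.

txc12: all yes -> commit (commits=1)
txf48: no from helix, nova -> abort (commits=1)
tx3d9: no from helix -> abort (commits=1)
txbec: no from alpha -> abort (commits=1)
tx7fb: no from alpha, nova -> abort (commits=1)

Answer: 1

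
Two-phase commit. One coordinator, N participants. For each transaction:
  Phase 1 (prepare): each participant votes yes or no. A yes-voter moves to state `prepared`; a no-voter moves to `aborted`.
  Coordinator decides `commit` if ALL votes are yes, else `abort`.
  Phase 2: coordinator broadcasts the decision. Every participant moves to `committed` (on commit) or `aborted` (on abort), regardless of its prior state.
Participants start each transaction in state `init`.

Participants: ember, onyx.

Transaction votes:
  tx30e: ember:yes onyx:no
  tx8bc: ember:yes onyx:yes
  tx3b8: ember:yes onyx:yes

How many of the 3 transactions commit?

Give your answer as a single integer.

Answer: 2

Derivation:
tx30e: no from onyx -> abort (commits=0)
tx8bc: all yes -> commit (commits=1)
tx3b8: all yes -> commit (commits=2)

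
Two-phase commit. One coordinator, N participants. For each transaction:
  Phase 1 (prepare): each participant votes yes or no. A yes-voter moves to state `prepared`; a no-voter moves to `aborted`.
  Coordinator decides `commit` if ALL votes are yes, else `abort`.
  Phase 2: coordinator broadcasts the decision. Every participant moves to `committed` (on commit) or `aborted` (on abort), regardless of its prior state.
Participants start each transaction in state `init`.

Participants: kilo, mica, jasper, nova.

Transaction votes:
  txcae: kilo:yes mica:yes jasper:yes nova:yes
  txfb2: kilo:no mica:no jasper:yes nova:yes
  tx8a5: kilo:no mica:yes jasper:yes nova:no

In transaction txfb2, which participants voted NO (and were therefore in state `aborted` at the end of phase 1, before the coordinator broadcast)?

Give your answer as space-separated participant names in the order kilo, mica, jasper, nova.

Answer: kilo mica

Derivation:
Txn txfb2 phase 1: kilo no -> aborted; mica no -> aborted; jasper yes -> prepared; nova yes -> prepared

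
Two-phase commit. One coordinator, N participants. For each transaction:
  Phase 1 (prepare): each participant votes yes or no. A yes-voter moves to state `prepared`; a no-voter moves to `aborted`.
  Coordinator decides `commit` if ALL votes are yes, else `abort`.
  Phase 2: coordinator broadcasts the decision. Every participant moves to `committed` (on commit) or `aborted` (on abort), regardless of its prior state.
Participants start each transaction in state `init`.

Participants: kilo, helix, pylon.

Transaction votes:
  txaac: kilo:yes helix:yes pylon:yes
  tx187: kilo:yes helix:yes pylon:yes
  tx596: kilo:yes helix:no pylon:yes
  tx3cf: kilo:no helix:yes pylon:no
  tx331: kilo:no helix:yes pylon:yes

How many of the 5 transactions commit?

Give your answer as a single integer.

txaac: all yes -> commit (commits=1)
tx187: all yes -> commit (commits=2)
tx596: no from helix -> abort (commits=2)
tx3cf: no from kilo, pylon -> abort (commits=2)
tx331: no from kilo -> abort (commits=2)

Answer: 2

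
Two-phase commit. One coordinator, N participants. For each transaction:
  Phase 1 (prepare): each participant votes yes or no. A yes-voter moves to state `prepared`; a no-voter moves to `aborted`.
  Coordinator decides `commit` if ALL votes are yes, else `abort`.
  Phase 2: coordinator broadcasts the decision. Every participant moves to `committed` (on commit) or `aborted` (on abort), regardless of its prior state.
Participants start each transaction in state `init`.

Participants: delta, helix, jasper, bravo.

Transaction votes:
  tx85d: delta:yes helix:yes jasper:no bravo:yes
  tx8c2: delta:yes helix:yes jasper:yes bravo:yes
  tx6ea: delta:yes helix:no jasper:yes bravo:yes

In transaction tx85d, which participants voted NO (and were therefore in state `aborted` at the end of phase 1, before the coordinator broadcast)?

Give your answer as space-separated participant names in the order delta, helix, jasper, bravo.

Txn tx85d phase 1: delta yes -> prepared; helix yes -> prepared; jasper no -> aborted; bravo yes -> prepared

Answer: jasper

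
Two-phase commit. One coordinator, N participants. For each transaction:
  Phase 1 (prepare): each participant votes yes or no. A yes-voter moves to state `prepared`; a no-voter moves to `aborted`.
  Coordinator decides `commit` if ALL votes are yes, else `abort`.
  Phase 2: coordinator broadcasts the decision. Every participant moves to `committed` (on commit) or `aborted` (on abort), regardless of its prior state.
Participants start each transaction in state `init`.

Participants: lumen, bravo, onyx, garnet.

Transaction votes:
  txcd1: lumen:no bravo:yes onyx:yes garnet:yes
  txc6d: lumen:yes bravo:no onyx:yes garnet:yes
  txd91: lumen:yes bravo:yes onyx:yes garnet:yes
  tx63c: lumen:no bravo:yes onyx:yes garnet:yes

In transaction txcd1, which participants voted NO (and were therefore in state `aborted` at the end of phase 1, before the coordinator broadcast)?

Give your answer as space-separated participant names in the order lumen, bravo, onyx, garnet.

Txn txcd1 phase 1: lumen no -> aborted; bravo yes -> prepared; onyx yes -> prepared; garnet yes -> prepared

Answer: lumen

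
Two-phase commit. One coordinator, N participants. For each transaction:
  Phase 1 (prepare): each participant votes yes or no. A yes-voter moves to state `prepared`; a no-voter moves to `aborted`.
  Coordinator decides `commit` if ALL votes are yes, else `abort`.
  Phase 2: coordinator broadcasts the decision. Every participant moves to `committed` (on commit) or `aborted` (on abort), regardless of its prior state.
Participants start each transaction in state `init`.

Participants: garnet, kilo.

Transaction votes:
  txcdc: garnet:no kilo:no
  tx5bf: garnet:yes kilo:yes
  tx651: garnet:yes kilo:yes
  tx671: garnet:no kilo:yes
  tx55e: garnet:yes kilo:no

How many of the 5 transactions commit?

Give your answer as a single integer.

txcdc: no from garnet, kilo -> abort (commits=0)
tx5bf: all yes -> commit (commits=1)
tx651: all yes -> commit (commits=2)
tx671: no from garnet -> abort (commits=2)
tx55e: no from kilo -> abort (commits=2)

Answer: 2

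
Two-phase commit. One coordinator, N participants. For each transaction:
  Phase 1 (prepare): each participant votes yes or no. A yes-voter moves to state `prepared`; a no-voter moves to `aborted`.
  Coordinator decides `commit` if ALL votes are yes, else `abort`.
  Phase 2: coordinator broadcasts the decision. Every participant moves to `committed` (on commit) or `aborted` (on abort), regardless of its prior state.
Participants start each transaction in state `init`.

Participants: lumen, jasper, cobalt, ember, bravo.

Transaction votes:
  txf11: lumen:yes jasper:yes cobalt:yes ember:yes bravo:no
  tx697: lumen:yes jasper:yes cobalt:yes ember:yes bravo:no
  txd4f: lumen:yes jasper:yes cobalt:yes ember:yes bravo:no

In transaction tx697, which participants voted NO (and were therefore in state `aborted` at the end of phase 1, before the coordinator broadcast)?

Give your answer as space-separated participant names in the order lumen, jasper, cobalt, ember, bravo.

Txn tx697 phase 1: lumen yes -> prepared; jasper yes -> prepared; cobalt yes -> prepared; ember yes -> prepared; bravo no -> aborted

Answer: bravo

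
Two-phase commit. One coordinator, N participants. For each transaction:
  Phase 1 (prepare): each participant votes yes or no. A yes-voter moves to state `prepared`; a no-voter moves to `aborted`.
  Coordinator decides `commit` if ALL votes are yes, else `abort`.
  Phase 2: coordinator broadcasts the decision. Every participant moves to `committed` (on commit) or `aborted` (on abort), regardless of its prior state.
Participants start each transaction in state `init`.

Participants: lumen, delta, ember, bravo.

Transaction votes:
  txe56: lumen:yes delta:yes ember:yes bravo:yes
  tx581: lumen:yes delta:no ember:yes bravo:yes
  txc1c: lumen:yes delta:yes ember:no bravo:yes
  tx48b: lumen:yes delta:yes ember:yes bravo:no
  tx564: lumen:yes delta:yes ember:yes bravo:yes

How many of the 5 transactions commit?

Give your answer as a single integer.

txe56: all yes -> commit (commits=1)
tx581: no from delta -> abort (commits=1)
txc1c: no from ember -> abort (commits=1)
tx48b: no from bravo -> abort (commits=1)
tx564: all yes -> commit (commits=2)

Answer: 2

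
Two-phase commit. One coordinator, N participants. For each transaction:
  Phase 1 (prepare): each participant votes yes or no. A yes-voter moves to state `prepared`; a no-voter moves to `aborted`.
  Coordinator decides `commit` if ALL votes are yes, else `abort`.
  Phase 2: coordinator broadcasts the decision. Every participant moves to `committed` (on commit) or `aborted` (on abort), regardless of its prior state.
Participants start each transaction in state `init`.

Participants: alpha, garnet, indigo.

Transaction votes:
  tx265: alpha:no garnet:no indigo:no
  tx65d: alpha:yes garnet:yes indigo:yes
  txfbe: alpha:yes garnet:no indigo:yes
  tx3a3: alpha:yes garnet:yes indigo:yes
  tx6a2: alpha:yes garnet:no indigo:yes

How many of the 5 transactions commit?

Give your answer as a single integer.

Answer: 2

Derivation:
tx265: no from alpha, garnet, indigo -> abort (commits=0)
tx65d: all yes -> commit (commits=1)
txfbe: no from garnet -> abort (commits=1)
tx3a3: all yes -> commit (commits=2)
tx6a2: no from garnet -> abort (commits=2)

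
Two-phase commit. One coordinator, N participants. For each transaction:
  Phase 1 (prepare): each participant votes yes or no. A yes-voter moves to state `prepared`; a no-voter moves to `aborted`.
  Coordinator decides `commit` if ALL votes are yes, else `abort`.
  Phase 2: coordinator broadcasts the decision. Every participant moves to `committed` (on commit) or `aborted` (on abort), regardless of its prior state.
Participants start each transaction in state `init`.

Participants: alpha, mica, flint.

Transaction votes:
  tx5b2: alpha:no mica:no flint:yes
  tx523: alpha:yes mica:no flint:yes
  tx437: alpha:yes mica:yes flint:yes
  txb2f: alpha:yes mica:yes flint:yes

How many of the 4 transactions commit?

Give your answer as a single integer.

tx5b2: no from alpha, mica -> abort (commits=0)
tx523: no from mica -> abort (commits=0)
tx437: all yes -> commit (commits=1)
txb2f: all yes -> commit (commits=2)

Answer: 2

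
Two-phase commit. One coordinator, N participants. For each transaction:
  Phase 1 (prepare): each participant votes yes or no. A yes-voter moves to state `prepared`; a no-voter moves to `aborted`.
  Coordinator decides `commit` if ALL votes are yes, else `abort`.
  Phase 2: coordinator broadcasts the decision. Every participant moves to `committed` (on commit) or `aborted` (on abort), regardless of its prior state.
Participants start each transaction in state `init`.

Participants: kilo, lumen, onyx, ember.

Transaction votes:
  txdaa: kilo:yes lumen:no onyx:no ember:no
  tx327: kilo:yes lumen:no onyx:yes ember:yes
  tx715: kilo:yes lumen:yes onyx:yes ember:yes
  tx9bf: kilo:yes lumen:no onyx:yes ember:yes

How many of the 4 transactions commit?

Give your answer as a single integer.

Answer: 1

Derivation:
txdaa: no from lumen, onyx, ember -> abort (commits=0)
tx327: no from lumen -> abort (commits=0)
tx715: all yes -> commit (commits=1)
tx9bf: no from lumen -> abort (commits=1)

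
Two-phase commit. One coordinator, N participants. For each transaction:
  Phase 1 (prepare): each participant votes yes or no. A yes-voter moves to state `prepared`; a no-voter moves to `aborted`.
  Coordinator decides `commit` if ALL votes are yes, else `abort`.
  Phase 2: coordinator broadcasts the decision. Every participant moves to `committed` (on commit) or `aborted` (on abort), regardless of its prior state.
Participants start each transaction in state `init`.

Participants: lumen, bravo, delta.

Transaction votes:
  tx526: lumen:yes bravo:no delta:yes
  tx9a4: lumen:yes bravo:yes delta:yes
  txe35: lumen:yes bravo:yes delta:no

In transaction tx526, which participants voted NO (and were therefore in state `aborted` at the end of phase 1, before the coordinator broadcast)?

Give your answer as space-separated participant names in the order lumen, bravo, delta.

Answer: bravo

Derivation:
Txn tx526 phase 1: lumen yes -> prepared; bravo no -> aborted; delta yes -> prepared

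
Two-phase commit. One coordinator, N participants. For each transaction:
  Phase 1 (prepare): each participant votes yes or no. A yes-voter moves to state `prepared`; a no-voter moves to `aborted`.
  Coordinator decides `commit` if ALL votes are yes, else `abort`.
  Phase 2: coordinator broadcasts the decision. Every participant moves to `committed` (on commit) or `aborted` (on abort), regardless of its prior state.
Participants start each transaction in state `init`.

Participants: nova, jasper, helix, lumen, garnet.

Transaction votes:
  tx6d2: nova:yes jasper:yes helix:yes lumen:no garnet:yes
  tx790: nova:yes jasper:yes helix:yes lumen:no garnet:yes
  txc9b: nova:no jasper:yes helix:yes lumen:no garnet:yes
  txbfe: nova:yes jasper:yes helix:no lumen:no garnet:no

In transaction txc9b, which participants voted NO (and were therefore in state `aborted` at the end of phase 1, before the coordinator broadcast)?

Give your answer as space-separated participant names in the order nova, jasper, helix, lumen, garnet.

Answer: nova lumen

Derivation:
Txn txc9b phase 1: nova no -> aborted; jasper yes -> prepared; helix yes -> prepared; lumen no -> aborted; garnet yes -> prepared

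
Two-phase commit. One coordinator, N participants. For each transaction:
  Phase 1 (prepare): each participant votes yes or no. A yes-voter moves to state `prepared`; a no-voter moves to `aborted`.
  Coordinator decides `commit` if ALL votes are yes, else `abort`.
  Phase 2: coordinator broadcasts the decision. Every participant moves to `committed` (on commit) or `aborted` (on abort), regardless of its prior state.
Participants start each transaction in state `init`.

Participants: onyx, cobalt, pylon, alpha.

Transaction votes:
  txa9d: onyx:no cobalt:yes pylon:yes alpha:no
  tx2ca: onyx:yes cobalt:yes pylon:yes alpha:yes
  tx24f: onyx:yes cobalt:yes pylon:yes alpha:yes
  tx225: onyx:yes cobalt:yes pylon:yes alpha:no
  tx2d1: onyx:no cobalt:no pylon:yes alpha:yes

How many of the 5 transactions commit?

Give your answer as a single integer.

Answer: 2

Derivation:
txa9d: no from onyx, alpha -> abort (commits=0)
tx2ca: all yes -> commit (commits=1)
tx24f: all yes -> commit (commits=2)
tx225: no from alpha -> abort (commits=2)
tx2d1: no from onyx, cobalt -> abort (commits=2)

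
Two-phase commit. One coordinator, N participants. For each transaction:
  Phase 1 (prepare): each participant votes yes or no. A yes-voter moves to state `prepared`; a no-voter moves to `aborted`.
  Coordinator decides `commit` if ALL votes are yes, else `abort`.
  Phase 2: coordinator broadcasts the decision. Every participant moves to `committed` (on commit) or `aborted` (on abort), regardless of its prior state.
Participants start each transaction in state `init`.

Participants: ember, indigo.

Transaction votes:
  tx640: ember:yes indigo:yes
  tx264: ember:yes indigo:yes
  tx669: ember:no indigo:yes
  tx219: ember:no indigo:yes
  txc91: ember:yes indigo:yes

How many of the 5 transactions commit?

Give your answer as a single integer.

Answer: 3

Derivation:
tx640: all yes -> commit (commits=1)
tx264: all yes -> commit (commits=2)
tx669: no from ember -> abort (commits=2)
tx219: no from ember -> abort (commits=2)
txc91: all yes -> commit (commits=3)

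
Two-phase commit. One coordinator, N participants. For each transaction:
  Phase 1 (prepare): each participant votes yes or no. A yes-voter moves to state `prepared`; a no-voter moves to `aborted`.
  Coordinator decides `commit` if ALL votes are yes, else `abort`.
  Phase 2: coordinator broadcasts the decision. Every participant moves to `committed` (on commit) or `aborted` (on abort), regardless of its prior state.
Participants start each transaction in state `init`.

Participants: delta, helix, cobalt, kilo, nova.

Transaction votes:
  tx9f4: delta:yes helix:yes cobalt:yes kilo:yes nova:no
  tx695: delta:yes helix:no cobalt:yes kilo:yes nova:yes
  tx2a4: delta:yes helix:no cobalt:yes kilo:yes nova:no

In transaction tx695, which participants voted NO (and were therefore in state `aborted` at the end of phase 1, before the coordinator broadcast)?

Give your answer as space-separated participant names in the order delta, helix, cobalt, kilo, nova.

Txn tx695 phase 1: delta yes -> prepared; helix no -> aborted; cobalt yes -> prepared; kilo yes -> prepared; nova yes -> prepared

Answer: helix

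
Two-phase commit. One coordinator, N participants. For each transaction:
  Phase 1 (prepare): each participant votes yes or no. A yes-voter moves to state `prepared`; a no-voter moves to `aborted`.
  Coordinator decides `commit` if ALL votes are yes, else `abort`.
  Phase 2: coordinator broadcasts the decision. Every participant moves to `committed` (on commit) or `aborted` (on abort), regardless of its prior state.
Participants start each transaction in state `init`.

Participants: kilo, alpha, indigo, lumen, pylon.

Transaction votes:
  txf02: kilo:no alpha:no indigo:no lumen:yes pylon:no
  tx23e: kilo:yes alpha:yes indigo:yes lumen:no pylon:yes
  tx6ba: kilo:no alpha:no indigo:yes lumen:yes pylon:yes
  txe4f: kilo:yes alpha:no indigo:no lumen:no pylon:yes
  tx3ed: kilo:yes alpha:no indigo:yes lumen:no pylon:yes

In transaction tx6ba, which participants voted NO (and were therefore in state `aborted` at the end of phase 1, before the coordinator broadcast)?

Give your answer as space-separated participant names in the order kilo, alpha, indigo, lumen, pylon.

Txn tx6ba phase 1: kilo no -> aborted; alpha no -> aborted; indigo yes -> prepared; lumen yes -> prepared; pylon yes -> prepared

Answer: kilo alpha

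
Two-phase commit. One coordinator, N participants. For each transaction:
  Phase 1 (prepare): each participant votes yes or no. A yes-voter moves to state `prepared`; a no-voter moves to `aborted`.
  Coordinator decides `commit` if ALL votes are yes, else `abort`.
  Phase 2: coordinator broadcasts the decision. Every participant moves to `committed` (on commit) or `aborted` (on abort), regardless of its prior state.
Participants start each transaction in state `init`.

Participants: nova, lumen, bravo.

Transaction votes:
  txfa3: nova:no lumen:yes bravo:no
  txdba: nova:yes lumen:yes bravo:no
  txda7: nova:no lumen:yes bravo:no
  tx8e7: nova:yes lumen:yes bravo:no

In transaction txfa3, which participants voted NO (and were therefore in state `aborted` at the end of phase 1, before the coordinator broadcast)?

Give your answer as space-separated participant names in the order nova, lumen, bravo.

Txn txfa3 phase 1: nova no -> aborted; lumen yes -> prepared; bravo no -> aborted

Answer: nova bravo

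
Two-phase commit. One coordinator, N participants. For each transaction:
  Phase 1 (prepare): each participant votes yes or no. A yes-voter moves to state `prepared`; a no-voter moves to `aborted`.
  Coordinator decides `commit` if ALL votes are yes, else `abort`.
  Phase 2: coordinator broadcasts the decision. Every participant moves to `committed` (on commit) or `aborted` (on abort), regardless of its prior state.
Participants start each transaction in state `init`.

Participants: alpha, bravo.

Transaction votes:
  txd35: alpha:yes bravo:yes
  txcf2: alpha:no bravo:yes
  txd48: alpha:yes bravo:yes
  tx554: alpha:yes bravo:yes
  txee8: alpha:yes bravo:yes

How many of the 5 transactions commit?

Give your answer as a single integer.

Answer: 4

Derivation:
txd35: all yes -> commit (commits=1)
txcf2: no from alpha -> abort (commits=1)
txd48: all yes -> commit (commits=2)
tx554: all yes -> commit (commits=3)
txee8: all yes -> commit (commits=4)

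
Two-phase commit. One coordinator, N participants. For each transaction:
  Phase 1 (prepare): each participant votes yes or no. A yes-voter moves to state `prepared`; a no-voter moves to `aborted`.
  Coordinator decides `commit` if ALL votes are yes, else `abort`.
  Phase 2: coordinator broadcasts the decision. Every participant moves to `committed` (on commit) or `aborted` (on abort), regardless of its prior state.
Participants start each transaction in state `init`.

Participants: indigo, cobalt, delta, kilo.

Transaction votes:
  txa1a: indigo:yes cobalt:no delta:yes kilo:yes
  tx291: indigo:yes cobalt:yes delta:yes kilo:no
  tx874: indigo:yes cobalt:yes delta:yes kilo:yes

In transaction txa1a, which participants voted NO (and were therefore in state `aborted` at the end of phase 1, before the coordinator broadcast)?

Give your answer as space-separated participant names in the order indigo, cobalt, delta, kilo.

Answer: cobalt

Derivation:
Txn txa1a phase 1: indigo yes -> prepared; cobalt no -> aborted; delta yes -> prepared; kilo yes -> prepared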